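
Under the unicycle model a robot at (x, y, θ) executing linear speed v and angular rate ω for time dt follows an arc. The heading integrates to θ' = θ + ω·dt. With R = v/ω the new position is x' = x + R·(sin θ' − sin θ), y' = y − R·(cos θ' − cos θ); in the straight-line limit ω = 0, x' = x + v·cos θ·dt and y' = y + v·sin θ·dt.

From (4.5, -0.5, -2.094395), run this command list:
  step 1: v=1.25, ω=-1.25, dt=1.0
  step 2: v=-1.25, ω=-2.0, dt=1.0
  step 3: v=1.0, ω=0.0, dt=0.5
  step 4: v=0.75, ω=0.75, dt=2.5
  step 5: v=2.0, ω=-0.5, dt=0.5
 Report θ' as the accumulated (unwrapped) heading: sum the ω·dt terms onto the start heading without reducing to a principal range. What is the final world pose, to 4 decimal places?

(2.7246, 0.4164, -3.7194)

step 1: θ'=-3.3444 (R=-1.0000) → pose (3.4326, -0.9795, -3.3444)
step 2: θ'=-5.3444 (R=0.6250) → pose (3.8110, -1.9609, -5.3444)
step 3: θ'=-5.3444 (straight) → pose (4.1063, -1.5575, -5.3444)
step 4: θ'=-3.4694 (R=1.0000) → pose (3.6215, -0.0200, -3.4694)
step 5: θ'=-3.7194 (R=-4.0000) → pose (2.7246, 0.4164, -3.7194)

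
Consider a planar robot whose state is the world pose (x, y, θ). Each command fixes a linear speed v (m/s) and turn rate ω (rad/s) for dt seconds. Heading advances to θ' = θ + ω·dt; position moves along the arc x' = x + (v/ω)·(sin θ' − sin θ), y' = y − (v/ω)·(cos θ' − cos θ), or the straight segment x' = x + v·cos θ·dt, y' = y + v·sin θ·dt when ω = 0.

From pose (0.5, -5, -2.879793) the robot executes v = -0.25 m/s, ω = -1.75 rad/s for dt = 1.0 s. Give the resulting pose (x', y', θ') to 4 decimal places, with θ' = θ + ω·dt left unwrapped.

(0.6793, -5.1262, -4.6298)

θ' = -2.8798 + -1.75·1.0 = -4.6298
R = v/ω = -0.25/-1.75 = 0.1429
x' = 0.5 + 0.1429·(sin -4.6298 − sin -2.8798) = 0.6793
y' = -5 − 0.1429·(cos -4.6298 − cos -2.8798) = -5.1262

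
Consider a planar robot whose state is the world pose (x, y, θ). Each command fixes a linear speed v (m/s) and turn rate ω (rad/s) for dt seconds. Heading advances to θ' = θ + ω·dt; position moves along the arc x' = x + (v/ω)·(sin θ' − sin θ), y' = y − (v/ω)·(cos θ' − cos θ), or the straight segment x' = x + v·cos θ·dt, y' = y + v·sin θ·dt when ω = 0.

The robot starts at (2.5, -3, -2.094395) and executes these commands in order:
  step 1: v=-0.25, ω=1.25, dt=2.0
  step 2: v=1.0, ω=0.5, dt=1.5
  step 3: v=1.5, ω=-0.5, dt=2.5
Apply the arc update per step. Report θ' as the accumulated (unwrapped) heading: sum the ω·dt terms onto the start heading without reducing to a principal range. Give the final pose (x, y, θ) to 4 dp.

(6.3167, 0.0913, -0.0944)

step 1: θ'=0.4056 (R=-0.2000) → pose (2.2479, -2.7162, 0.4056)
step 2: θ'=1.1556 (R=2.0000) → pose (3.2888, -1.6852, 1.1556)
step 3: θ'=-0.0944 (R=-3.0000) → pose (6.3167, 0.0913, -0.0944)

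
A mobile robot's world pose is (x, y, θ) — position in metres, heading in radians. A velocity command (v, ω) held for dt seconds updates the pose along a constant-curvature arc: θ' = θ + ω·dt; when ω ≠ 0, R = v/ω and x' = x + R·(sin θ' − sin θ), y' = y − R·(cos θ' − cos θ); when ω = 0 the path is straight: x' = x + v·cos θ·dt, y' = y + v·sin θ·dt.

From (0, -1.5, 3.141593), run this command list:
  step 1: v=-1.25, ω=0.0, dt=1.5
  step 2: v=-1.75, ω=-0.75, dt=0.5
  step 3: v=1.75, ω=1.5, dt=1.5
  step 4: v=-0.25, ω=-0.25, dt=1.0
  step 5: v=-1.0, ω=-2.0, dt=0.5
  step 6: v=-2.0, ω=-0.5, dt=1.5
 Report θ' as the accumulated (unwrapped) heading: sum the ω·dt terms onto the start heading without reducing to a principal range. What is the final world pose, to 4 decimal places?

step 1: θ'=3.1416 (straight) → pose (1.8750, -1.5000, 3.1416)
step 2: θ'=2.7666 (R=2.3333) → pose (2.7296, -1.6621, 2.7666)
step 3: θ'=5.0166 (R=1.1667) → pose (1.1892, -3.0972, 5.0166)
step 4: θ'=4.7666 (R=1.0000) → pose (1.1448, -2.8518, 4.7666)
step 5: θ'=3.7666 (R=0.5000) → pose (1.3515, -2.4193, 3.7666)
step 6: θ'=3.0166 (R=4.0000) → pose (4.1906, -1.6943, 3.0166)

(4.1906, -1.6943, 3.0166)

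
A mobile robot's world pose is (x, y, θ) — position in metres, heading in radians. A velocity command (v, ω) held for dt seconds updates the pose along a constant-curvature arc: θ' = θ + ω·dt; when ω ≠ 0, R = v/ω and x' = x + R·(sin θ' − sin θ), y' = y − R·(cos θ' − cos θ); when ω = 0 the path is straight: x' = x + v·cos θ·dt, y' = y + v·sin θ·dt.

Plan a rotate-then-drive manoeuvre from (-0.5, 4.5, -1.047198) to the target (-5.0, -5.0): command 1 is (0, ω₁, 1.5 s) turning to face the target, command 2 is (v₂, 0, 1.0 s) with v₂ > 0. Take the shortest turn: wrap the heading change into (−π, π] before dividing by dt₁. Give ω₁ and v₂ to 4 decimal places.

ω₁ = -0.6440, v₂ = 10.5119

heading to target = atan2(-5−4.5, -5−-0.5) = -2.0132
Δθ = wrap(-2.0132 − -1.0472) = -0.9660; ω₁ = Δθ/dt₁ = -0.6440
distance = √((-5−-0.5)² + (-5−4.5)²) = 10.5119; v₂ = distance/dt₂ = 10.5119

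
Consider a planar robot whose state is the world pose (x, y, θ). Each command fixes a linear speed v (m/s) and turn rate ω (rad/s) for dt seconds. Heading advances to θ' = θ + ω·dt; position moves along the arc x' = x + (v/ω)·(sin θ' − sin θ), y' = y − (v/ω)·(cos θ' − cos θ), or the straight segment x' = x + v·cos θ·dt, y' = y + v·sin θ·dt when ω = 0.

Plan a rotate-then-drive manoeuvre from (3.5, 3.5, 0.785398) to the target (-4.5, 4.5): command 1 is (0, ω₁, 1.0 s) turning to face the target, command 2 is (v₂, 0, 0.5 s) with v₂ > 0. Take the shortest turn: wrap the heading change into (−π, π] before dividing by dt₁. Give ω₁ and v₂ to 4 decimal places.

ω₁ = 2.2318, v₂ = 16.1245

heading to target = atan2(4.5−3.5, -4.5−3.5) = 3.0172
Δθ = wrap(3.0172 − 0.7854) = 2.2318; ω₁ = Δθ/dt₁ = 2.2318
distance = √((-4.5−3.5)² + (4.5−3.5)²) = 8.0623; v₂ = distance/dt₂ = 16.1245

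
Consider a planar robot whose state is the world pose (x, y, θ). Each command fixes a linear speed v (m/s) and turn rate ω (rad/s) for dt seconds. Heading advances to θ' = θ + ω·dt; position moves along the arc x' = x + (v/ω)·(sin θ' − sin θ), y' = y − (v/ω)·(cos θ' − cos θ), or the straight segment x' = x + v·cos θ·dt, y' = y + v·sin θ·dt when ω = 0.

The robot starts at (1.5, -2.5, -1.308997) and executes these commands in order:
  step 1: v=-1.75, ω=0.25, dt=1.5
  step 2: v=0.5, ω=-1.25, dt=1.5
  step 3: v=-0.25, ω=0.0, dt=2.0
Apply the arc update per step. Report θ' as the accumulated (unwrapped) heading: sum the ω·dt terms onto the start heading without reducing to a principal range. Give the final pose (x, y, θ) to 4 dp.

step 1: θ'=-0.9340 (R=-7.0000) → pose (0.3665, -0.1494, -0.9340)
step 2: θ'=-2.8090 (R=-0.4000) → pose (0.1755, -0.7653, -2.8090)
step 3: θ'=-2.8090 (straight) → pose (0.6481, -0.6020, -2.8090)

(0.6481, -0.6020, -2.8090)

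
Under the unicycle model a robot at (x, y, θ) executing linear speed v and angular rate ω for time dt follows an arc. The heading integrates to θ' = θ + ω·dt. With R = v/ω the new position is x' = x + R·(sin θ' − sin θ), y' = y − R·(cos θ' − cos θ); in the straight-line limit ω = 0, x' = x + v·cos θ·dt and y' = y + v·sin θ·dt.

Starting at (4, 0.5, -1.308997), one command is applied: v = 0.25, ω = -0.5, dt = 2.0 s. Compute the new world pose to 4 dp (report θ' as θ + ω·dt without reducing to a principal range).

θ' = -1.3090 + -0.5·2.0 = -2.3090
R = v/ω = 0.25/-0.5 = -0.5000
x' = 4 + -0.5000·(sin -2.3090 − sin -1.3090) = 3.8869
y' = 0.5 − -0.5000·(cos -2.3090 − cos -1.3090) = 0.0341

(3.8869, 0.0341, -2.3090)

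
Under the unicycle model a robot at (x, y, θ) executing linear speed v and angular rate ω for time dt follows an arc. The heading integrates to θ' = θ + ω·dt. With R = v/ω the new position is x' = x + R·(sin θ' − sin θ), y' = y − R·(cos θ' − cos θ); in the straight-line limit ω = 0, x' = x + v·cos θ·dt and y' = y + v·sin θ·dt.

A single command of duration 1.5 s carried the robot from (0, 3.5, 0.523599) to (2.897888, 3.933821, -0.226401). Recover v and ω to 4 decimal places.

Δθ = -0.226401 − 0.523599 = -0.750000
ω = Δθ/dt = -0.750000/1.5 = -0.5000
R = Δx/(sin θ' − sin θ) = -4.0000
v = R·ω = -4.0000·-0.5000 = 2.0000

v = 2.0000, ω = -0.5000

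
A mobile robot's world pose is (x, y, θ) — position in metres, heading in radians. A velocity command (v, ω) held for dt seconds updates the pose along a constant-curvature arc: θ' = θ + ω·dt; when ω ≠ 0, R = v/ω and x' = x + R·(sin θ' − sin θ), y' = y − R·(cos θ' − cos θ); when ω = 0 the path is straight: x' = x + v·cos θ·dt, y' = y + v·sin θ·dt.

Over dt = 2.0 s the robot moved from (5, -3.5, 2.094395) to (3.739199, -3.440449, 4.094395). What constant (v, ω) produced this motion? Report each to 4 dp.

v = 0.7500, ω = 1.0000

Δθ = 4.094395 − 2.094395 = 2.000000
ω = Δθ/dt = 2.000000/2.0 = 1.0000
R = Δx/(sin θ' − sin θ) = 0.7500
v = R·ω = 0.7500·1.0000 = 0.7500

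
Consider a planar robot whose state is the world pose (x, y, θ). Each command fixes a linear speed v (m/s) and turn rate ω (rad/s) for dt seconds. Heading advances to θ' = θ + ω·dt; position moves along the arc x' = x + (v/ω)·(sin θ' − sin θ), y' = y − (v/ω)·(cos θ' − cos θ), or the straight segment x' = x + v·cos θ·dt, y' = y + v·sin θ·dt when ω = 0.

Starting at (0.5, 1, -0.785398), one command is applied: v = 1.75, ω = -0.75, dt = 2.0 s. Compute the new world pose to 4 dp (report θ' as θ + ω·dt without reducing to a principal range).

θ' = -0.7854 + -0.75·2.0 = -2.2854
R = v/ω = 1.75/-0.75 = -2.3333
x' = 0.5 + -2.3333·(sin -2.2854 − sin -0.7854) = 0.6126
y' = 1 − -2.3333·(cos -2.2854 − cos -0.7854) = -2.1790

(0.6126, -2.1790, -2.2854)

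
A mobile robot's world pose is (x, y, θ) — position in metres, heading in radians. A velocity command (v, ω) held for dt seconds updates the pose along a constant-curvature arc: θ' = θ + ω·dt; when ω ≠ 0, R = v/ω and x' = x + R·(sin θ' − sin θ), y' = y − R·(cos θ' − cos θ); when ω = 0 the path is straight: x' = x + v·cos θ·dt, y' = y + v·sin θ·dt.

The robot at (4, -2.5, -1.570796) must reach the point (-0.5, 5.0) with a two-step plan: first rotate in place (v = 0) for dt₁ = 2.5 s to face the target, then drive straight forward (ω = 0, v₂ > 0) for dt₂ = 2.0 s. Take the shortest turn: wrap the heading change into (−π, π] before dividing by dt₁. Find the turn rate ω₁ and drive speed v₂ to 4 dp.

ω₁ = -1.0405, v₂ = 4.3732

heading to target = atan2(5−-2.5, -0.5−4) = 2.1112
Δθ = wrap(2.1112 − -1.5708) = -2.6012; ω₁ = Δθ/dt₁ = -1.0405
distance = √((-0.5−4)² + (5−-2.5)²) = 8.7464; v₂ = distance/dt₂ = 4.3732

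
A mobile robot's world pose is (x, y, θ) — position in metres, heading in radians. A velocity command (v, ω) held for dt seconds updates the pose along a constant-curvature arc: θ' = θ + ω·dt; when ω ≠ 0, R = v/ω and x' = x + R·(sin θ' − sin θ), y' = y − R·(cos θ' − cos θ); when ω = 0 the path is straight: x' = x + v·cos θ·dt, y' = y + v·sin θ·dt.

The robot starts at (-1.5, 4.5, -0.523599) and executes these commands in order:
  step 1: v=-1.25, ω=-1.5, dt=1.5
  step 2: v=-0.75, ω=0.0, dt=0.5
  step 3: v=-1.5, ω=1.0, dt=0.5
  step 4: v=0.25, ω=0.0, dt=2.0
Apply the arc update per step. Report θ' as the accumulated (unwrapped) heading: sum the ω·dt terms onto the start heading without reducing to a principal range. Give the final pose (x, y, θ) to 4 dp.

(-0.7515, 6.1827, -2.2736)

step 1: θ'=-2.7736 (R=0.8333) → pose (-1.3831, 5.9992, -2.7736)
step 2: θ'=-2.7736 (straight) → pose (-1.0332, 6.1341, -2.7736)
step 3: θ'=-2.2736 (R=-1.5000) → pose (-0.4283, 6.5642, -2.2736)
step 4: θ'=-2.2736 (straight) → pose (-0.7515, 6.1827, -2.2736)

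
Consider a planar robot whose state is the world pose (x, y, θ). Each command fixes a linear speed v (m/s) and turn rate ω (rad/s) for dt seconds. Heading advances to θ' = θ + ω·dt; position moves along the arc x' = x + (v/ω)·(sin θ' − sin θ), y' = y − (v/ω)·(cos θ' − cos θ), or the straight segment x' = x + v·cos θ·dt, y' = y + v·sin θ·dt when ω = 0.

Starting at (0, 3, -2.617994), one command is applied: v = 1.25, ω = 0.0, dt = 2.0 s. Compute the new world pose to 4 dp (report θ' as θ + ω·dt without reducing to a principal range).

(-2.1651, 1.7500, -2.6180)

θ' = -2.6180 + 0.0·2.0 = -2.6180
ω = 0 → straight: x' = 0 + 1.25·cos(-2.6180)·2.0 = -2.1651
y' = 3 + 1.25·sin(-2.6180)·2.0 = 1.7500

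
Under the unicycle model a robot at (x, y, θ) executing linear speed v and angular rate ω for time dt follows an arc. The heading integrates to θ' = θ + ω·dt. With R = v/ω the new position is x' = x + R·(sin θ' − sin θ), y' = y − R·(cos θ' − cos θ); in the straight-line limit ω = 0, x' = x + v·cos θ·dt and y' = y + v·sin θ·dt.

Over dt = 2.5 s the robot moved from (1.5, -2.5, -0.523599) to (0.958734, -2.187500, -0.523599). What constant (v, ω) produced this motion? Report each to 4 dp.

Δθ = -0.523599 − -0.523599 = 0.000000
ω = Δθ/dt = 0.000000/2.5 = 0.0000
ω = 0 → v = (Δx·cos θ + Δy·sin θ)/dt = -0.2500

v = -0.2500, ω = 0.0000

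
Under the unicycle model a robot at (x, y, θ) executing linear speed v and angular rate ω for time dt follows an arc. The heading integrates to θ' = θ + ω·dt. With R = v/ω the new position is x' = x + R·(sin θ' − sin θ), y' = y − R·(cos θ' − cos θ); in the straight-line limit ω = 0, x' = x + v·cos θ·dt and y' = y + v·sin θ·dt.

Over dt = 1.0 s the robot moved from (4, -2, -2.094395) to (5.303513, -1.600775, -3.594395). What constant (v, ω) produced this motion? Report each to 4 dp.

v = -1.5000, ω = -1.5000

Δθ = -3.594395 − -2.094395 = -1.500000
ω = Δθ/dt = -1.500000/1.0 = -1.5000
R = Δx/(sin θ' − sin θ) = 1.0000
v = R·ω = 1.0000·-1.5000 = -1.5000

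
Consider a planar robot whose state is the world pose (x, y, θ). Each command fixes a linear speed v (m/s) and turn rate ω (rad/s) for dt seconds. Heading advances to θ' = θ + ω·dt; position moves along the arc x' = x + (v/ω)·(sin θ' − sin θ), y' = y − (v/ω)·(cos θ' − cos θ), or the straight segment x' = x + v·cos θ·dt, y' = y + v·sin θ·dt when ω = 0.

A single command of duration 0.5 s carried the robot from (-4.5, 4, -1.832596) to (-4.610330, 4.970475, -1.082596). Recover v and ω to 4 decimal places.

Δθ = -1.082596 − -1.832596 = 0.750000
ω = Δθ/dt = 0.750000/0.5 = 1.5000
R = −Δy/(cos θ' − cos θ) = -1.3333
v = R·ω = -1.3333·1.5000 = -2.0000

v = -2.0000, ω = 1.5000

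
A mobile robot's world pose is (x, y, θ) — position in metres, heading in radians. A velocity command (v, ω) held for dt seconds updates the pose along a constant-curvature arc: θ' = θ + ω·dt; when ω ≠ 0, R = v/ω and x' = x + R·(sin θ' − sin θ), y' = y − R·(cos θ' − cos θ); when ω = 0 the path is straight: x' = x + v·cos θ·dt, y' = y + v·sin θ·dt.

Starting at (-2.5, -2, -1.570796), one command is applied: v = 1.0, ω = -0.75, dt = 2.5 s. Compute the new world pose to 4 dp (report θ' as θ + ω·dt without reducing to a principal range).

(-4.2327, -3.2721, -3.4458)

θ' = -1.5708 + -0.75·2.5 = -3.4458
R = v/ω = 1.0/-0.75 = -1.3333
x' = -2.5 + -1.3333·(sin -3.4458 − sin -1.5708) = -4.2327
y' = -2 − -1.3333·(cos -3.4458 − cos -1.5708) = -3.2721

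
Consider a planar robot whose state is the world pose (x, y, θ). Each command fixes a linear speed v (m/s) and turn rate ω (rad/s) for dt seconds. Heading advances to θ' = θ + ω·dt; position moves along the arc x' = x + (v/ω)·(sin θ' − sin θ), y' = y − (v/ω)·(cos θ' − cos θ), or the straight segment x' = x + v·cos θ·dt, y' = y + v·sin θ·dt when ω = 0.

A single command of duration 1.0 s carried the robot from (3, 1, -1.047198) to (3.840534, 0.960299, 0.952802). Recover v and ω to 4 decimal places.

v = 1.0000, ω = 2.0000

Δθ = 0.952802 − -1.047198 = 2.000000
ω = Δθ/dt = 2.000000/1.0 = 2.0000
R = Δx/(sin θ' − sin θ) = 0.5000
v = R·ω = 0.5000·2.0000 = 1.0000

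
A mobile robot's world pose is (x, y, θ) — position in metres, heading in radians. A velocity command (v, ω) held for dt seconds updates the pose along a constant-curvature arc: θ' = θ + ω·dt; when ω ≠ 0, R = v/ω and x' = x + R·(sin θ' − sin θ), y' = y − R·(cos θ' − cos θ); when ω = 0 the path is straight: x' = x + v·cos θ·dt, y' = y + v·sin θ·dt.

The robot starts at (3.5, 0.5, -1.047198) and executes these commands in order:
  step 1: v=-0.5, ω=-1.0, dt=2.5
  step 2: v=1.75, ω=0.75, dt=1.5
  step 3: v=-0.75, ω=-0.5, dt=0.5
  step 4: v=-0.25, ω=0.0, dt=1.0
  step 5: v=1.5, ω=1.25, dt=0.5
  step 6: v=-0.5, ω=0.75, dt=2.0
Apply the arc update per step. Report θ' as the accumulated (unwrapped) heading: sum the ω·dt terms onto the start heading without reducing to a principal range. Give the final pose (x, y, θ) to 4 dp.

step 1: θ'=-3.5472 (R=0.5000) → pose (4.1303, 1.2094, -3.5472)
step 2: θ'=-2.4222 (R=2.3333) → pose (1.6721, 0.8206, -2.4222)
step 3: θ'=-2.6722 (R=1.5000) → pose (1.9820, 1.0300, -2.6722)
step 4: θ'=-2.6722 (straight) → pose (2.2050, 1.1431, -2.6722)
step 5: θ'=-2.0472 (R=1.2000) → pose (1.6814, 0.6232, -2.0472)
step 6: θ'=-0.5472 (R=-0.6667) → pose (1.4358, 1.4982, -0.5472)

(1.4358, 1.4982, -0.5472)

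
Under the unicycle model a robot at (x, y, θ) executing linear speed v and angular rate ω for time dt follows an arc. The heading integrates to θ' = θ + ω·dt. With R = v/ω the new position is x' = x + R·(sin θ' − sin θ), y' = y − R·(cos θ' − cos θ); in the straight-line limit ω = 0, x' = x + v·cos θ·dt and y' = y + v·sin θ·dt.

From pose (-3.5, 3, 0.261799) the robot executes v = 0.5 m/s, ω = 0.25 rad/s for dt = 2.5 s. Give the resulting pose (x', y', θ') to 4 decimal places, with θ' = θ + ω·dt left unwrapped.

(-2.4675, 3.6681, 0.8868)

θ' = 0.2618 + 0.25·2.5 = 0.8868
R = v/ω = 0.5/0.25 = 2.0000
x' = -3.5 + 2.0000·(sin 0.8868 − sin 0.2618) = -2.4675
y' = 3 − 2.0000·(cos 0.8868 − cos 0.2618) = 3.6681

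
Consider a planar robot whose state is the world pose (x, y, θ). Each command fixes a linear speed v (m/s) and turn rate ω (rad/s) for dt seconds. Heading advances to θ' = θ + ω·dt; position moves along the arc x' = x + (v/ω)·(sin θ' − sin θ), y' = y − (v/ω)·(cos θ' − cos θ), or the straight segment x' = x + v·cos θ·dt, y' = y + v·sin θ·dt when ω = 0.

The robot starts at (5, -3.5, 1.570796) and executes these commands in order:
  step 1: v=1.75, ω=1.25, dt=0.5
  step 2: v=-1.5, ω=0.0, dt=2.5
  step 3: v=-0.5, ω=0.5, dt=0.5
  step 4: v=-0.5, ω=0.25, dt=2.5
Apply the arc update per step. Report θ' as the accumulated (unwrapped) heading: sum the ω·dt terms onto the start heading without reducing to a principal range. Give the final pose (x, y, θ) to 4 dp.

(8.2399, -6.3643, 3.0708)

step 1: θ'=2.1958 (R=1.4000) → pose (4.7353, -2.6809, 2.1958)
step 2: θ'=2.1958 (straight) → pose (6.9295, -5.7220, 2.1958)
step 3: θ'=2.4458 (R=-1.0000) → pose (7.0994, -5.9044, 2.4458)
step 4: θ'=3.0708 (R=-2.0000) → pose (8.2399, -6.3643, 3.0708)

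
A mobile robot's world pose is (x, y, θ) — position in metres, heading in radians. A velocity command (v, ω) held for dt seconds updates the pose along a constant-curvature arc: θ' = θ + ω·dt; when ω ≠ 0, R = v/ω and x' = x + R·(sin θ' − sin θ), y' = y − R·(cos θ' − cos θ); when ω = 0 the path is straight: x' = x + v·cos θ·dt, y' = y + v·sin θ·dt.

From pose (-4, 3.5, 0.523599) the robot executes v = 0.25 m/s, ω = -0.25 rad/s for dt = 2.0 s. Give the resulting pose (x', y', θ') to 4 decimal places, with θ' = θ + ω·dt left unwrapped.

θ' = 0.5236 + -0.25·2.0 = 0.0236
R = v/ω = 0.25/-0.25 = -1.0000
x' = -4 + -1.0000·(sin 0.0236 − sin 0.5236) = -3.5236
y' = 3.5 − -1.0000·(cos 0.0236 − cos 0.5236) = 3.6337

(-3.5236, 3.6337, 0.0236)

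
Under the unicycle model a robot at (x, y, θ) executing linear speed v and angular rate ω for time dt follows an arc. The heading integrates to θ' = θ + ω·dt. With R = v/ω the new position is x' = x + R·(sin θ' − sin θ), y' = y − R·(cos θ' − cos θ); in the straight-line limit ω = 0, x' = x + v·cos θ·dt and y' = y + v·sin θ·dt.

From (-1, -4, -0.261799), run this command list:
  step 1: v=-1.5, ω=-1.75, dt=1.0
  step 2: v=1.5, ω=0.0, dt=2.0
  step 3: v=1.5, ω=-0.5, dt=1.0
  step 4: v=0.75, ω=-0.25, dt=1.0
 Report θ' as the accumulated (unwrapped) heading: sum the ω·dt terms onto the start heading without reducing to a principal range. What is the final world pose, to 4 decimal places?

(-4.4346, -7.0249, -2.7618)

step 1: θ'=-2.0118 (R=0.8571) → pose (-1.5533, -2.8062, -2.0118)
step 2: θ'=-2.0118 (straight) → pose (-2.8338, -5.5192, -2.0118)
step 3: θ'=-2.5118 (R=-3.0000) → pose (-3.7799, -6.6631, -2.5118)
step 4: θ'=-2.7618 (R=-3.0000) → pose (-4.4346, -7.0249, -2.7618)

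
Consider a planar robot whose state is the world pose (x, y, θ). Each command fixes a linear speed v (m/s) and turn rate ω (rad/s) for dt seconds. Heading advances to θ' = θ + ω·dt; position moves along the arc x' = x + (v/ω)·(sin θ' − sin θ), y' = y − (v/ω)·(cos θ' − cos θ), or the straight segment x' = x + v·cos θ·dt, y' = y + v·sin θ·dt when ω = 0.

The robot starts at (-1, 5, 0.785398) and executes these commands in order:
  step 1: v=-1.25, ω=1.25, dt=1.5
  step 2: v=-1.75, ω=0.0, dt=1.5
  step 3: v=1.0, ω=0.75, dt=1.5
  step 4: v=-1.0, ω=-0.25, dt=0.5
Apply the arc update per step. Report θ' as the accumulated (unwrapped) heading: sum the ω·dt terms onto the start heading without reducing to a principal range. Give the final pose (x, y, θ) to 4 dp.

(0.5713, 2.3504, 3.6604)

step 1: θ'=2.6604 (R=-1.0000) → pose (-0.7557, 3.4065, 2.6604)
step 2: θ'=2.6604 (straight) → pose (1.5712, 2.1915, 2.6604)
step 3: θ'=3.7854 (R=1.3333) → pose (0.1537, 2.0760, 3.7854)
step 4: θ'=3.6604 (R=4.0000) → pose (0.5713, 2.3504, 3.6604)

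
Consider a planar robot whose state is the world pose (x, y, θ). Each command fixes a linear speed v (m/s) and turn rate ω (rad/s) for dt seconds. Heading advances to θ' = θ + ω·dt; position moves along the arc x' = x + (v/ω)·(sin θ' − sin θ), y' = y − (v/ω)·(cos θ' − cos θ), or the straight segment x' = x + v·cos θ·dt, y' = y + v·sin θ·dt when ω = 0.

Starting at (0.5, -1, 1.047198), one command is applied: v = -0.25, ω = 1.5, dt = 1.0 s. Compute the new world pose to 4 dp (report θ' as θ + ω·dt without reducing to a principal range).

(0.5510, -1.2214, 2.5472)

θ' = 1.0472 + 1.5·1.0 = 2.5472
R = v/ω = -0.25/1.5 = -0.1667
x' = 0.5 + -0.1667·(sin 2.5472 − sin 1.0472) = 0.5510
y' = -1 − -0.1667·(cos 2.5472 − cos 1.0472) = -1.2214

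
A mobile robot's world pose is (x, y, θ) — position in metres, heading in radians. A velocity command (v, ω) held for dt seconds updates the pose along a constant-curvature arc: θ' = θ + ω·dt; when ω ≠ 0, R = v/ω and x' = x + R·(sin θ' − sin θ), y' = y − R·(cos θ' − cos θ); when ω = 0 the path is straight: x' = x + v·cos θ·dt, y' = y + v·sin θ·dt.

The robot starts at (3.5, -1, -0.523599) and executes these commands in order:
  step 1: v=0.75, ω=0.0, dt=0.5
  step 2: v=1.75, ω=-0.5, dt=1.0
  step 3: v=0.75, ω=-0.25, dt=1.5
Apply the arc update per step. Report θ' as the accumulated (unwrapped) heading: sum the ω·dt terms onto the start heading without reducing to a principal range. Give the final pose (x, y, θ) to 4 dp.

step 1: θ'=-0.5236 (straight) → pose (3.8248, -1.1875, -0.5236)
step 2: θ'=-1.0236 (R=-3.5000) → pose (5.0637, -2.3976, -1.0236)
step 3: θ'=-1.3986 (R=-3.0000) → pose (5.4574, -3.4444, -1.3986)

(5.4574, -3.4444, -1.3986)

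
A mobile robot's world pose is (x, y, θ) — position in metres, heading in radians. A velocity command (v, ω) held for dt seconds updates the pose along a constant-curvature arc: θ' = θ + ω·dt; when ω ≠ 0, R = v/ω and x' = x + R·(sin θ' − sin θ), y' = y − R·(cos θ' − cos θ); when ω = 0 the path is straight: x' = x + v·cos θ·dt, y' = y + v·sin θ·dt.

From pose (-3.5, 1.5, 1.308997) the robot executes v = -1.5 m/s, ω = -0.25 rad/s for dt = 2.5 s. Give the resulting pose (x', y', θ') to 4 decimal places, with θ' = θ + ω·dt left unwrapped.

θ' = 1.3090 + -0.25·2.5 = 0.6840
R = v/ω = -1.5/-0.25 = 6.0000
x' = -3.5 + 6.0000·(sin 0.6840 − sin 1.3090) = -5.5042
y' = 1.5 − 6.0000·(cos 0.6840 − cos 1.3090) = -1.5974

(-5.5042, -1.5974, 0.6840)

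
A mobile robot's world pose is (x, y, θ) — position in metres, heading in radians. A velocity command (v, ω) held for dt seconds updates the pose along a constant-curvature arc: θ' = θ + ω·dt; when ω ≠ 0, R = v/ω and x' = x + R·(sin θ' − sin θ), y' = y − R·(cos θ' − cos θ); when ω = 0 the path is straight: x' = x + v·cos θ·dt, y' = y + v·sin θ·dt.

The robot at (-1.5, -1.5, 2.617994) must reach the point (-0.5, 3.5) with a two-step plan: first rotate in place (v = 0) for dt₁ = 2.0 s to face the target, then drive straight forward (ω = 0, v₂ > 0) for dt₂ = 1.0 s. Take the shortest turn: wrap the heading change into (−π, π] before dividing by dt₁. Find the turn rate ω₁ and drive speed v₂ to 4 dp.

ω₁ = -0.6223, v₂ = 5.0990

heading to target = atan2(3.5−-1.5, -0.5−-1.5) = 1.3734
Δθ = wrap(1.3734 − 2.6180) = -1.2446; ω₁ = Δθ/dt₁ = -0.6223
distance = √((-0.5−-1.5)² + (3.5−-1.5)²) = 5.0990; v₂ = distance/dt₂ = 5.0990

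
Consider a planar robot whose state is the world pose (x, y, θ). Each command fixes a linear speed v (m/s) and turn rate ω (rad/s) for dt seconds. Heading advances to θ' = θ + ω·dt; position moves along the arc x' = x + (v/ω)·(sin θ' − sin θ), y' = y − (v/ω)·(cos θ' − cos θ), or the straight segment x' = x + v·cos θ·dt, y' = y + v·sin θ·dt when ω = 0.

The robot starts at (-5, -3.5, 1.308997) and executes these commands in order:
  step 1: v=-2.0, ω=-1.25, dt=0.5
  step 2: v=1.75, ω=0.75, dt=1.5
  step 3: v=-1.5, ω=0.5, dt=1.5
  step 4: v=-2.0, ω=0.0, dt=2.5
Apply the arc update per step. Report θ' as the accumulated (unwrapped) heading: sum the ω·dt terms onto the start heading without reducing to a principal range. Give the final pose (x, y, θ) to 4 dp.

(0.6985, -6.5152, 2.5590)

step 1: θ'=0.6840 (R=1.6000) → pose (-5.5344, -4.3260, 0.6840)
step 2: θ'=1.8090 (R=2.3333) → pose (-4.7414, -1.9670, 1.8090)
step 3: θ'=2.5590 (R=-3.0000) → pose (-3.4767, -3.7642, 2.5590)
step 4: θ'=2.5590 (straight) → pose (0.6985, -6.5152, 2.5590)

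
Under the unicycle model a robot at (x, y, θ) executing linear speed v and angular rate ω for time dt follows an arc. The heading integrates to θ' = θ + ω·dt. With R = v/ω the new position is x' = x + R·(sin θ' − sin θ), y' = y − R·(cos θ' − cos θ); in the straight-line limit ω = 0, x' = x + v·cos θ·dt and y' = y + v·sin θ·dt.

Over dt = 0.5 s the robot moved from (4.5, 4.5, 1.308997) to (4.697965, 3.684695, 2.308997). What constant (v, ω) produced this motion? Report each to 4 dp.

v = -1.7500, ω = 2.0000

Δθ = 2.308997 − 1.308997 = 1.000000
ω = Δθ/dt = 1.000000/0.5 = 2.0000
R = −Δy/(cos θ' − cos θ) = -0.8750
v = R·ω = -0.8750·2.0000 = -1.7500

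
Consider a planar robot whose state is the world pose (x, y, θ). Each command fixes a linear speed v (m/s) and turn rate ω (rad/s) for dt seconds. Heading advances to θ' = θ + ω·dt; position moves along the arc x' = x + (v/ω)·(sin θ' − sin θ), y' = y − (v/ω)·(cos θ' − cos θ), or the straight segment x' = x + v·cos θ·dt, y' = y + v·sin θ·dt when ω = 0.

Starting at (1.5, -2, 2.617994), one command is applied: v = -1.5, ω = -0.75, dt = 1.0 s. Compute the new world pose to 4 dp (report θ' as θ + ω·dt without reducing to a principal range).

(2.4123, -3.1464, 1.8680)

θ' = 2.6180 + -0.75·1.0 = 1.8680
R = v/ω = -1.5/-0.75 = 2.0000
x' = 1.5 + 2.0000·(sin 1.8680 − sin 2.6180) = 2.4123
y' = -2 − 2.0000·(cos 1.8680 − cos 2.6180) = -3.1464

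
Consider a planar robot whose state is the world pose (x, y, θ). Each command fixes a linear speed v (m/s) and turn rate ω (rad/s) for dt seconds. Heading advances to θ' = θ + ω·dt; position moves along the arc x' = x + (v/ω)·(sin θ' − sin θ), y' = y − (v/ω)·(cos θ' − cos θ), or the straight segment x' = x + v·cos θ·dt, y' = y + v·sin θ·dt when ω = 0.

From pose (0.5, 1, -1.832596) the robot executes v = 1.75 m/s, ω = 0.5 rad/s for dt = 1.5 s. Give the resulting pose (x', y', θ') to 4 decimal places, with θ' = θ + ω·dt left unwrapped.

(0.7896, -1.5475, -1.0826)

θ' = -1.8326 + 0.5·1.5 = -1.0826
R = v/ω = 1.75/0.5 = 3.5000
x' = 0.5 + 3.5000·(sin -1.0826 − sin -1.8326) = 0.7896
y' = 1 − 3.5000·(cos -1.0826 − cos -1.8326) = -1.5475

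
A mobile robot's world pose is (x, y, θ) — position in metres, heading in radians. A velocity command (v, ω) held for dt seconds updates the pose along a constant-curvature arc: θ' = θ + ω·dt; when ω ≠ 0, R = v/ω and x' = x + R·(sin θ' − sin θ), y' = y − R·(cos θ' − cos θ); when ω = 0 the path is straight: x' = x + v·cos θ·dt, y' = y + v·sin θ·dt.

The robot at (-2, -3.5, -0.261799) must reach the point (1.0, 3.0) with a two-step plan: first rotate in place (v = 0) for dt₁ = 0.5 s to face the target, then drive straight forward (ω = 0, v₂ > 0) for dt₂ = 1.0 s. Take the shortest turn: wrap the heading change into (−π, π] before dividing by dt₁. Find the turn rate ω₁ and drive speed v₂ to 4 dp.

heading to target = atan2(3−-3.5, 1−-2) = 1.1384
Δθ = wrap(1.1384 − -0.2618) = 1.4002; ω₁ = Δθ/dt₁ = 2.8004
distance = √((1−-2)² + (3−-3.5)²) = 7.1589; v₂ = distance/dt₂ = 7.1589

ω₁ = 2.8004, v₂ = 7.1589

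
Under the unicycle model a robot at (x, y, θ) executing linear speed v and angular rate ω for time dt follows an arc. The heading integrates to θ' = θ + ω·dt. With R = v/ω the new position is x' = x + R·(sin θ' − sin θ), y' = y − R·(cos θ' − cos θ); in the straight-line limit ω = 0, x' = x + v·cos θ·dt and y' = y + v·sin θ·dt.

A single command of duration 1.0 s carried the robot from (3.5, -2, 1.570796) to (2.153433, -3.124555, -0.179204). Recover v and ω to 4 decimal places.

v = -2.0000, ω = -1.7500

Δθ = -0.179204 − 1.570796 = -1.750000
ω = Δθ/dt = -1.750000/1.0 = -1.7500
R = Δx/(sin θ' − sin θ) = 1.1429
v = R·ω = 1.1429·-1.7500 = -2.0000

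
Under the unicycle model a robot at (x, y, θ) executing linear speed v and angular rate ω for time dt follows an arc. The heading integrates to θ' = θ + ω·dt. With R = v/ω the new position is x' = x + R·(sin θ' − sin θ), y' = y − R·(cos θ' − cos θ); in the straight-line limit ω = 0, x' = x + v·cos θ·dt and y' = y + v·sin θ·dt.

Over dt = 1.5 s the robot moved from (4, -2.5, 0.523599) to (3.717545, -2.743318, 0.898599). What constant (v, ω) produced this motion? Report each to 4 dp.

v = -0.2500, ω = 0.2500

Δθ = 0.898599 − 0.523599 = 0.375000
ω = Δθ/dt = 0.375000/1.5 = 0.2500
R = Δx/(sin θ' − sin θ) = -1.0000
v = R·ω = -1.0000·0.2500 = -0.2500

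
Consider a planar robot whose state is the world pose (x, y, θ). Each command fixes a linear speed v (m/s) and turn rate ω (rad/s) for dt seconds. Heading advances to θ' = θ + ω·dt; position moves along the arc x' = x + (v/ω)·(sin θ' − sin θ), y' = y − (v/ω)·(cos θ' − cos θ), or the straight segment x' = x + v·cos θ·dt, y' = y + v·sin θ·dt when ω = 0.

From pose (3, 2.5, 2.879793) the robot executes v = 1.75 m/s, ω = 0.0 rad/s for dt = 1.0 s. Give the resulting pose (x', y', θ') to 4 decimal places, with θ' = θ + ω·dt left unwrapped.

(1.3096, 2.9529, 2.8798)

θ' = 2.8798 + 0.0·1.0 = 2.8798
ω = 0 → straight: x' = 3 + 1.75·cos(2.8798)·1.0 = 1.3096
y' = 2.5 + 1.75·sin(2.8798)·1.0 = 2.9529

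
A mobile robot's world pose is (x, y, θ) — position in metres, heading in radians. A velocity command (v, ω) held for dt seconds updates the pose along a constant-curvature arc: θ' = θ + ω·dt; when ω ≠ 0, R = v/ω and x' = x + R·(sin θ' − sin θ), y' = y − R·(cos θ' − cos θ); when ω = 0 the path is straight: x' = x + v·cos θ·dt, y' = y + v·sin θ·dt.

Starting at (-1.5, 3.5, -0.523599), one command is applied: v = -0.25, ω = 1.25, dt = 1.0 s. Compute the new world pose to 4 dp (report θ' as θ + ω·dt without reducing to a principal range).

θ' = -0.5236 + 1.25·1.0 = 0.7264
R = v/ω = -0.25/1.25 = -0.2000
x' = -1.5 + -0.2000·(sin 0.7264 − sin -0.5236) = -1.7328
y' = 3.5 − -0.2000·(cos 0.7264 − cos -0.5236) = 3.4763

(-1.7328, 3.4763, 0.7264)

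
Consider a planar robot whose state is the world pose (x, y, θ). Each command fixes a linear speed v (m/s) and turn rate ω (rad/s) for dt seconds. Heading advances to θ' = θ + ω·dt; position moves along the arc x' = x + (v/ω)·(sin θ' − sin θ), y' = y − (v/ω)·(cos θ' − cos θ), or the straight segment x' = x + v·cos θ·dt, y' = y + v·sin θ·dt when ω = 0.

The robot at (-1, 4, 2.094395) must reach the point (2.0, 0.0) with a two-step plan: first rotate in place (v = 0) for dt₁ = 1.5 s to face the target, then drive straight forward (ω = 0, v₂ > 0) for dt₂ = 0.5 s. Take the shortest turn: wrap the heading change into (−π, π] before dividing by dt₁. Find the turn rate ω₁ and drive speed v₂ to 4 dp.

heading to target = atan2(0−4, 2−-1) = -0.9273
Δθ = wrap(-0.9273 − 2.0944) = -3.0217; ω₁ = Δθ/dt₁ = -2.0145
distance = √((2−-1)² + (0−4)²) = 5.0000; v₂ = distance/dt₂ = 10.0000

ω₁ = -2.0145, v₂ = 10.0000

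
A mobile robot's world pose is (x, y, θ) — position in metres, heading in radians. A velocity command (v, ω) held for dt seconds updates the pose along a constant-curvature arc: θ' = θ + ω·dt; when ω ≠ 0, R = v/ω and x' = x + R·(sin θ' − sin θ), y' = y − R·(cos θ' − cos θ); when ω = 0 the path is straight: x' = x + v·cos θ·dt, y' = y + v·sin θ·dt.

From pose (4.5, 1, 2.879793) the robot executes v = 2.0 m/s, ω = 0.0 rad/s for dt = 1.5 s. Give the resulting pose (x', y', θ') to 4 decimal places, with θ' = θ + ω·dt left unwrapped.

(1.6022, 1.7765, 2.8798)

θ' = 2.8798 + 0.0·1.5 = 2.8798
ω = 0 → straight: x' = 4.5 + 2.0·cos(2.8798)·1.5 = 1.6022
y' = 1 + 2.0·sin(2.8798)·1.5 = 1.7765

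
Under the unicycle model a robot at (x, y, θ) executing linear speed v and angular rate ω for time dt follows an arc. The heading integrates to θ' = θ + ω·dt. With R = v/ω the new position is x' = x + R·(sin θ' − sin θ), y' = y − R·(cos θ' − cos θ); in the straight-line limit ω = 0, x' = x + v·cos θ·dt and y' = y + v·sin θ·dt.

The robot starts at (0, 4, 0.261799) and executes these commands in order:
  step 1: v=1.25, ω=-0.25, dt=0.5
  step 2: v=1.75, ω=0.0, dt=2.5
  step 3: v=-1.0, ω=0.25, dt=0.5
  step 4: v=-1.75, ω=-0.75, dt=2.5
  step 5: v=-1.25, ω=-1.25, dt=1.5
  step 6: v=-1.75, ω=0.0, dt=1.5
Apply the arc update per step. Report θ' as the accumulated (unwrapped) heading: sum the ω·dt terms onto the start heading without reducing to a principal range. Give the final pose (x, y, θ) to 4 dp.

(5.3291, 6.9805, -3.4882)

step 1: θ'=0.1368 (R=-5.0000) → pose (0.6122, 4.1237, 0.1368)
step 2: θ'=0.1368 (straight) → pose (4.9464, 4.7203, 0.1368)
step 3: θ'=0.2618 (R=-4.0000) → pose (4.4566, 4.6214, 0.2618)
step 4: θ'=-1.6132 (R=2.3333) → pose (1.5214, 6.9741, -1.6132)
step 5: θ'=-3.4882 (R=1.0000) → pose (2.8602, 7.8722, -3.4882)
step 6: θ'=-3.4882 (straight) → pose (5.3291, 6.9805, -3.4882)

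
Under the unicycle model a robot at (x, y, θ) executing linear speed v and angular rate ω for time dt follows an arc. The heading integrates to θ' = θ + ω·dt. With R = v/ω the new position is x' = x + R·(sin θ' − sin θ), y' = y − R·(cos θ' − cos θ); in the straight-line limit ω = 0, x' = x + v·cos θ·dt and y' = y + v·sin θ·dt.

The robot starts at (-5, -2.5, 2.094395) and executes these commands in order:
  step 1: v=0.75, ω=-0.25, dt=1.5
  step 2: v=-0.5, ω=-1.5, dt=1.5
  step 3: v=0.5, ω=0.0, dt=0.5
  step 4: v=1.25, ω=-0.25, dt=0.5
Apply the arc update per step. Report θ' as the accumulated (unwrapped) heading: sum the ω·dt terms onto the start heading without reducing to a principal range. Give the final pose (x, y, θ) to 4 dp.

(-5.1337, -2.2566, -0.6556)

step 1: θ'=1.7194 (R=-3.0000) → pose (-5.3689, -1.4442, 1.7194)
step 2: θ'=-0.5306 (R=0.3333) → pose (-5.8672, -1.7810, -0.5306)
step 3: θ'=-0.5306 (straight) → pose (-5.6516, -1.9075, -0.5306)
step 4: θ'=-0.6556 (R=-5.0000) → pose (-5.1337, -2.2566, -0.6556)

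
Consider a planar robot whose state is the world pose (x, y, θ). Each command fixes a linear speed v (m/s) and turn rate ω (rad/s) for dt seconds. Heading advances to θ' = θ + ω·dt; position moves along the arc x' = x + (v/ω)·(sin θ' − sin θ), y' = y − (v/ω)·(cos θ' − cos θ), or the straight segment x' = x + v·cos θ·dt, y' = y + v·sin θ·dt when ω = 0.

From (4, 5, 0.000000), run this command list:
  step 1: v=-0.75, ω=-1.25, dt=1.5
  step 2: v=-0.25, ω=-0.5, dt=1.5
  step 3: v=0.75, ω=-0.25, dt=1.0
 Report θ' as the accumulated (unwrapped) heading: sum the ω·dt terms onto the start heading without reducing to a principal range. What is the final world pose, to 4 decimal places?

step 1: θ'=-1.8750 (R=0.6000) → pose (3.4275, 5.7797, -1.8750)
step 2: θ'=-2.6250 (R=0.5000) → pose (3.6576, 6.0647, -2.6250)
step 3: θ'=-2.8750 (R=-3.0000) → pose (2.9662, 5.7792, -2.8750)

(2.9662, 5.7792, -2.8750)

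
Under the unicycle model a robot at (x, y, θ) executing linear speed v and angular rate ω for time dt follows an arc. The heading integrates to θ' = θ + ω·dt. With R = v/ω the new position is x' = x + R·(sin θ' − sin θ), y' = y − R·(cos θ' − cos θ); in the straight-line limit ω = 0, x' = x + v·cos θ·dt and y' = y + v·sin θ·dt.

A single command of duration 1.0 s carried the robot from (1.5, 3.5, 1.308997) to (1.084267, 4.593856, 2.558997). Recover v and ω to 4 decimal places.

v = 1.2500, ω = 1.2500

Δθ = 2.558997 − 1.308997 = 1.250000
ω = Δθ/dt = 1.250000/1.0 = 1.2500
R = −Δy/(cos θ' − cos θ) = 1.0000
v = R·ω = 1.0000·1.2500 = 1.2500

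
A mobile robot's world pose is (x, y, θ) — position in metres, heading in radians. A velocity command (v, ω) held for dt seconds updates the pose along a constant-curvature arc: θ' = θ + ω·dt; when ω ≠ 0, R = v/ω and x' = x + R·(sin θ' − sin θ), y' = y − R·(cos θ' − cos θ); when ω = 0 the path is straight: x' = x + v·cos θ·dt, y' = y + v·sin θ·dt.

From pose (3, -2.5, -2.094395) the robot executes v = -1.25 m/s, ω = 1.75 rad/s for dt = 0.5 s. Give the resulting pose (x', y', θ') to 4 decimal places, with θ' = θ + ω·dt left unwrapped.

θ' = -2.0944 + 1.75·0.5 = -1.2194
R = v/ω = -1.25/1.75 = -0.7143
x' = 3 + -0.7143·(sin -1.2194 − sin -2.0944) = 3.0520
y' = -2.5 − -0.7143·(cos -1.2194 − cos -2.0944) = -1.8970

(3.0520, -1.8970, -1.2194)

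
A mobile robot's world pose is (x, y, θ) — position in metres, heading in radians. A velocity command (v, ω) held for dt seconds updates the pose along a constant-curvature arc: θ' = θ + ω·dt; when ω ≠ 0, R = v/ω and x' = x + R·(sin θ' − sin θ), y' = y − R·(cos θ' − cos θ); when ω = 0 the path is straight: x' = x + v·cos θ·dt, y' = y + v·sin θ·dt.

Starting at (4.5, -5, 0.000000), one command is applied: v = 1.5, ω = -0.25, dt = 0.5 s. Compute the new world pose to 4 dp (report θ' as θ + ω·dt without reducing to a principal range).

θ' = 0.0000 + -0.25·0.5 = -0.1250
R = v/ω = 1.5/-0.25 = -6.0000
x' = 4.5 + -6.0000·(sin -0.1250 − sin 0.0000) = 5.2480
y' = -5 − -6.0000·(cos -0.1250 − cos 0.0000) = -5.0468

(5.2480, -5.0468, -0.1250)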